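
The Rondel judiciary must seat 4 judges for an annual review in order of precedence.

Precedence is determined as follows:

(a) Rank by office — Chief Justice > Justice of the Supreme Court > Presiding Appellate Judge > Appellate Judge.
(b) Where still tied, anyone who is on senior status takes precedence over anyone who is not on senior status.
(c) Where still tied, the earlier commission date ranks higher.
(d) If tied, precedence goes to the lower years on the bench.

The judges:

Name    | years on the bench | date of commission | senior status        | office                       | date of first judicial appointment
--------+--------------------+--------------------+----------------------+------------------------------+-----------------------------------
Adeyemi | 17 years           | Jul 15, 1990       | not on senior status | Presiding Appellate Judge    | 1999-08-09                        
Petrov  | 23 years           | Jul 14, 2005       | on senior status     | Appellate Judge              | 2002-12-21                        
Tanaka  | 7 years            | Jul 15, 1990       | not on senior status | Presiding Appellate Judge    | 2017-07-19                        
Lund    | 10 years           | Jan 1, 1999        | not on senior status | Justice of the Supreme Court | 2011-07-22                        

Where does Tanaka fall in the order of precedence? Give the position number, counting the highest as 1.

2

By office: Lund (Justice of the Supreme Court); then Tanaka and Adeyemi (Presiding Appellate Judge); then Petrov (Appellate Judge).
Tanaka and Adeyemi are each not on senior status, so the next rule applies.
Tanaka and Adeyemi both have date of commission Jul 15, 1990, so the next rule applies.
Among Tanaka and Adeyemi, by years on the bench (lower first): Tanaka (7 years) before Adeyemi (17 years).
Order: Lund, Tanaka, Adeyemi, Petrov. So position 2.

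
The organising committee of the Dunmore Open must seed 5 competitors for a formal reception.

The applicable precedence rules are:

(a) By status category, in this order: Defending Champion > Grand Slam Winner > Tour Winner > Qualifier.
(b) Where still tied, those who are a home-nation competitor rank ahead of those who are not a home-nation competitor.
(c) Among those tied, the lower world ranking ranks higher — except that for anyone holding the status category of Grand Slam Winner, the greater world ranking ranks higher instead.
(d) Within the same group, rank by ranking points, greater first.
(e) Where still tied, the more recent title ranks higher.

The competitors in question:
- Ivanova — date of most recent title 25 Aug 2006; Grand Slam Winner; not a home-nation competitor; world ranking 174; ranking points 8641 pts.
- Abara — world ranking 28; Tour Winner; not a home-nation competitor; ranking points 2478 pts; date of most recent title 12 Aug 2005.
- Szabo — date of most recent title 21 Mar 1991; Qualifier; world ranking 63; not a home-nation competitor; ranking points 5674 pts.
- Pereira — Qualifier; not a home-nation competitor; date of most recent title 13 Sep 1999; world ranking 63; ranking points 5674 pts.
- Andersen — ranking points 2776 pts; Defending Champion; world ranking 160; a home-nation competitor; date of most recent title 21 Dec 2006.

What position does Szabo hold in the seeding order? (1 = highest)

5

By status category: Andersen (Defending Champion); then Ivanova (Grand Slam Winner); then Abara (Tour Winner); then Pereira and Szabo (Qualifier).
Pereira and Szabo are each not a home-nation competitor, so the next rule applies.
Pereira and Szabo both have world ranking 63, so the next rule applies.
Pereira and Szabo both have ranking points 5674 pts, so the next rule applies.
Among Pereira and Szabo, by date of most recent title (later first): Pereira (13 Sep 1999) before Szabo (21 Mar 1991).
Order: Andersen, Ivanova, Abara, Pereira, Szabo. So position 5.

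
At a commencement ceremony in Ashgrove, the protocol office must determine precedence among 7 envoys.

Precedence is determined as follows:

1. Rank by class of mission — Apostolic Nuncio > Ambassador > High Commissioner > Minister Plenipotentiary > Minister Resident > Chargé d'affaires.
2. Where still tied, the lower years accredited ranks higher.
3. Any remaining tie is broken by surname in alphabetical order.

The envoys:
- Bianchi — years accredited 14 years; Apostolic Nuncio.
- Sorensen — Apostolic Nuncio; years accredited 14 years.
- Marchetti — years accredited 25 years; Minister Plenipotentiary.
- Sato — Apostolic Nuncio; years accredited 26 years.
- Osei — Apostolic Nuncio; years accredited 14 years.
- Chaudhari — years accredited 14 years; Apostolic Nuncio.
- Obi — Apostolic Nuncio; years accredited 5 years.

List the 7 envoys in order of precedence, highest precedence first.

By class of mission: Obi, Bianchi, Chaudhari, Osei, Sorensen and Sato (Apostolic Nuncio); then Marchetti (Minister Plenipotentiary).
Among Obi, Bianchi, Chaudhari, Osei, Sorensen and Sato, by years accredited (lower first): Obi (5 years) before Bianchi, Chaudhari, Osei and Sorensen (14 years) before Sato (26 years).
Among Bianchi, Chaudhari, Osei and Sorensen, alphabetically by surname: Bianchi before Chaudhari before Osei before Sorensen.
Full order: Obi, Bianchi, Chaudhari, Osei, Sorensen, Sato, Marchetti.

Obi, Bianchi, Chaudhari, Osei, Sorensen, Sato, Marchetti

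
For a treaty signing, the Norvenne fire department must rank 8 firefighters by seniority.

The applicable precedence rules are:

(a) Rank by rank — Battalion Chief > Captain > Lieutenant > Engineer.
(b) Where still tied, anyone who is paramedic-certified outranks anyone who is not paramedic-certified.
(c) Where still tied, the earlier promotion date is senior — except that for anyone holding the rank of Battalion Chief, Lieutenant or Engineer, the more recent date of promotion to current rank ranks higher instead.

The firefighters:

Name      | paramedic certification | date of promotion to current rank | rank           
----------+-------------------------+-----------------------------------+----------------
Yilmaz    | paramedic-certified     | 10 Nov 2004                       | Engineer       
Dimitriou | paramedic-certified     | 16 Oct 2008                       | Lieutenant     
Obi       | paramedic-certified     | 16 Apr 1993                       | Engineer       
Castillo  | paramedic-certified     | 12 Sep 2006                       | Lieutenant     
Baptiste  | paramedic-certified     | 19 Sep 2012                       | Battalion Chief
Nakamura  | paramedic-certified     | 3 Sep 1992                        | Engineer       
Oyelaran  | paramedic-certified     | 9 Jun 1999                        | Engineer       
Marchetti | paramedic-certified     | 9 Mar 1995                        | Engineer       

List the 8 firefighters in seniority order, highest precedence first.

Baptiste, Dimitriou, Castillo, Yilmaz, Oyelaran, Marchetti, Obi, Nakamura

By rank: Baptiste (Battalion Chief); then Dimitriou and Castillo (Lieutenant); then Yilmaz, Oyelaran, Marchetti, Obi and Nakamura (Engineer).
Dimitriou and Castillo are each paramedic-certified, so the next rule applies.
Among Dimitriou and Castillo, by date of promotion to current rank (later first) (reversed rule for this group): Dimitriou (16 Oct 2008) before Castillo (12 Sep 2006).
Yilmaz, Oyelaran, Marchetti, Obi and Nakamura are each paramedic-certified, so the next rule applies.
Among Yilmaz, Oyelaran, Marchetti, Obi and Nakamura, by date of promotion to current rank (later first) (reversed rule for this group): Yilmaz (10 Nov 2004) before Oyelaran (9 Jun 1999) before Marchetti (9 Mar 1995) before Obi (16 Apr 1993) before Nakamura (3 Sep 1992).
Full order: Baptiste, Dimitriou, Castillo, Yilmaz, Oyelaran, Marchetti, Obi, Nakamura.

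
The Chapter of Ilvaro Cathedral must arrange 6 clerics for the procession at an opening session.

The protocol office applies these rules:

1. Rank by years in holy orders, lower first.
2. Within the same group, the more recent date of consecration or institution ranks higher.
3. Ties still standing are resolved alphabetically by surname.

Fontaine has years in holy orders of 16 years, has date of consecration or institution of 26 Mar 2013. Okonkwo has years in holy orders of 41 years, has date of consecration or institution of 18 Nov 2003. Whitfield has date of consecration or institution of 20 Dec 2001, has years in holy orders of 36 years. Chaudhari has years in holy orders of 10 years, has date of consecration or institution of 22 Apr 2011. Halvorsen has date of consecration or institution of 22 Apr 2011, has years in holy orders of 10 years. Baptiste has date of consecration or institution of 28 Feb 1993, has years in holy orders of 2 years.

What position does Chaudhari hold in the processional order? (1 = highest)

2

By years in holy orders (lower first): Baptiste (2 years); then Chaudhari and Halvorsen (both 10 years); then Fontaine (16 years); then Whitfield (36 years); then Okonkwo (41 years).
Chaudhari and Halvorsen both have date of consecration or institution 22 Apr 2011, so the next rule applies.
Among Chaudhari and Halvorsen, alphabetically by surname: Chaudhari before Halvorsen.
Order: Baptiste, Chaudhari, Halvorsen, Fontaine, Whitfield, Okonkwo. So position 2.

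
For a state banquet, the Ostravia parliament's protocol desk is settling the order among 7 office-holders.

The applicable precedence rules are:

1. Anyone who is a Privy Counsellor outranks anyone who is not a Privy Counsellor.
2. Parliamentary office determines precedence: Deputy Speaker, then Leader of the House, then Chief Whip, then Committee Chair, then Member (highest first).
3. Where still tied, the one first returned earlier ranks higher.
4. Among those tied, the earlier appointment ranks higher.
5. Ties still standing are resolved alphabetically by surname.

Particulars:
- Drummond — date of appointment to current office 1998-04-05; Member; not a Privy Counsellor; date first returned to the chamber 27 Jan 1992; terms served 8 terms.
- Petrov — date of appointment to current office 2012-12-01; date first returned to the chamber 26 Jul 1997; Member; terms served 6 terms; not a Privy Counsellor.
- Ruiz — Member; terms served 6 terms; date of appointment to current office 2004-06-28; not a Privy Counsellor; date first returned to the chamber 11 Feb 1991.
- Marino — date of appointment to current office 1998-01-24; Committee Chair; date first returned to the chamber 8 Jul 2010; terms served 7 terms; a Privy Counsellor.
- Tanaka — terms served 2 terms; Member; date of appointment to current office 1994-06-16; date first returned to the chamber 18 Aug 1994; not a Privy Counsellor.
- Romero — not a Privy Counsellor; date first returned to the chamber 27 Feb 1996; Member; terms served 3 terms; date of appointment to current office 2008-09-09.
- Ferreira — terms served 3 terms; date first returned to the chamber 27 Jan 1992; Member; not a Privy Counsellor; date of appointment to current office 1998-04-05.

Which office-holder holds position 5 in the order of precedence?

By the first rule: Marino (a Privy Counsellor); then Ruiz, Drummond, Ferreira, Tanaka, Romero and Petrov (each not a Privy Counsellor).
Ruiz, Drummond, Ferreira, Tanaka, Romero and Petrov are each Member, so the next rule applies.
Among Ruiz, Drummond, Ferreira, Tanaka, Romero and Petrov, by date first returned to the chamber (earlier first): Ruiz (11 Feb 1991) before Drummond and Ferreira (27 Jan 1992) before Tanaka (18 Aug 1994) before Romero (27 Feb 1996) before Petrov (26 Jul 1997).
Drummond and Ferreira both have date of appointment to current office 1998-04-05, so the next rule applies.
Among Drummond and Ferreira, alphabetically by surname: Drummond before Ferreira.
Order: Marino, Ruiz, Drummond, Ferreira, Tanaka, Romero, Petrov.

Tanaka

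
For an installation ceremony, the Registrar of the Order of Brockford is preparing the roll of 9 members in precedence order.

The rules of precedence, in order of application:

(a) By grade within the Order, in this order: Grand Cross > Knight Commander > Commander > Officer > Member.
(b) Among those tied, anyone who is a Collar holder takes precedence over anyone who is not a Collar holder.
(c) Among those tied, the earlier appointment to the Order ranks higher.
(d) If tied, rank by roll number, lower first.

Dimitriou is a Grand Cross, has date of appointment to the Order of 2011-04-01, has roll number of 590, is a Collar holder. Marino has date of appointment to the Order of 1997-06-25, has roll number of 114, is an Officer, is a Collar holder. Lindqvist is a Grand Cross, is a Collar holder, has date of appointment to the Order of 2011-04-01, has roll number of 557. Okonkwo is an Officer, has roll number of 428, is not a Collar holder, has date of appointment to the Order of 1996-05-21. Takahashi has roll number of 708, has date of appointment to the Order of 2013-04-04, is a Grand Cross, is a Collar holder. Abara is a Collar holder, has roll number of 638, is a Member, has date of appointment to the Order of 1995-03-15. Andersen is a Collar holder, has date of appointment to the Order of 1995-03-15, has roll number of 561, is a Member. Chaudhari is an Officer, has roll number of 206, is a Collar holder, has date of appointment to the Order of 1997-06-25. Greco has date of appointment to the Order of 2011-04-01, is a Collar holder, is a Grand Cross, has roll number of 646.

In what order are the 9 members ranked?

By grade within the Order: Lindqvist, Dimitriou, Greco and Takahashi (Grand Cross); then Marino, Chaudhari and Okonkwo (Officer); then Andersen and Abara (Member).
Lindqvist, Dimitriou, Greco and Takahashi are each a Collar holder, so the next rule applies.
Among Lindqvist, Dimitriou, Greco and Takahashi, by date of appointment to the Order (earlier first): Lindqvist, Dimitriou and Greco (2011-04-01) before Takahashi (2013-04-04).
Among Lindqvist, Dimitriou and Greco, by roll number (lower first): Lindqvist (557) before Dimitriou (590) before Greco (646).
Among Marino, Chaudhari and Okonkwo, a Collar holder before not a Collar holder: Marino and Chaudhari (a Collar holder) before Okonkwo (not a Collar holder).
Marino and Chaudhari both have date of appointment to the Order 1997-06-25, so the next rule applies.
Among Marino and Chaudhari, by roll number (lower first): Marino (114) before Chaudhari (206).
Andersen and Abara are each a Collar holder, so the next rule applies.
Andersen and Abara both have date of appointment to the Order 1995-03-15, so the next rule applies.
Among Andersen and Abara, by roll number (lower first): Andersen (561) before Abara (638).
Full order: Lindqvist, Dimitriou, Greco, Takahashi, Marino, Chaudhari, Okonkwo, Andersen, Abara.

Lindqvist, Dimitriou, Greco, Takahashi, Marino, Chaudhari, Okonkwo, Andersen, Abara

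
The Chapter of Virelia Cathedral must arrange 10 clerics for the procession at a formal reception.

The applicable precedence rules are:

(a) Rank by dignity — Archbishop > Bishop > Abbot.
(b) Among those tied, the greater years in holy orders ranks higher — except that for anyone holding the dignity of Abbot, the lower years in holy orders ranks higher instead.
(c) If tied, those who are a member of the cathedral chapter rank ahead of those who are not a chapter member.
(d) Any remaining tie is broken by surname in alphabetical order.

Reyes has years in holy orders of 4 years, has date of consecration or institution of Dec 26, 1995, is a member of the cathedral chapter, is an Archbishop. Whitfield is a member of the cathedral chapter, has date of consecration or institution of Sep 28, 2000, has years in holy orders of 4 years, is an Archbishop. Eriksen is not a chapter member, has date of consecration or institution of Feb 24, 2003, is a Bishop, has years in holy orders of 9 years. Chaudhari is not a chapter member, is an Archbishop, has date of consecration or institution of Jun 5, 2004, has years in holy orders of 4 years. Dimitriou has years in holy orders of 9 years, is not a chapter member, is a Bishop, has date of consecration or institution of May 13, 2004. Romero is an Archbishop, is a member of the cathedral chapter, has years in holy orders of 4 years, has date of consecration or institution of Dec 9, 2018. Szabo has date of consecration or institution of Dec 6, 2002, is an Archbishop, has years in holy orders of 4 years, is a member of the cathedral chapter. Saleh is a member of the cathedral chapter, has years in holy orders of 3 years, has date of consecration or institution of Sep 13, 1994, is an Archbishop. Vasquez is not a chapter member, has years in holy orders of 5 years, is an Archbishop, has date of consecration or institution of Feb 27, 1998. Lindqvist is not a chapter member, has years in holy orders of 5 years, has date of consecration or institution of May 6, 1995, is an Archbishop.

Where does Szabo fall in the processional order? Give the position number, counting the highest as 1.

By dignity: Lindqvist, Vasquez, Reyes, Romero, Szabo, Whitfield, Chaudhari and Saleh (Archbishop); then Dimitriou and Eriksen (Bishop).
Among Lindqvist, Vasquez, Reyes, Romero, Szabo, Whitfield, Chaudhari and Saleh, by years in holy orders (higher first): Lindqvist and Vasquez (5 years) before Reyes, Romero, Szabo, Whitfield and Chaudhari (4 years) before Saleh (3 years).
Lindqvist and Vasquez are each not a chapter member, so the next rule applies.
Among Lindqvist and Vasquez, alphabetically by surname: Lindqvist before Vasquez.
Among Reyes, Romero, Szabo, Whitfield and Chaudhari, a member of the cathedral chapter before not a chapter member: Reyes, Romero, Szabo and Whitfield (a member of the cathedral chapter) before Chaudhari (not a chapter member).
Among Reyes, Romero, Szabo and Whitfield, alphabetically by surname: Reyes before Romero before Szabo before Whitfield.
Dimitriou and Eriksen both have years in holy orders 9 years, so the next rule applies.
Dimitriou and Eriksen are each not a chapter member, so the next rule applies.
Among Dimitriou and Eriksen, alphabetically by surname: Dimitriou before Eriksen.
Order: Lindqvist, Vasquez, Reyes, Romero, Szabo, Whitfield, Chaudhari, Saleh, Dimitriou, Eriksen. So position 5.

5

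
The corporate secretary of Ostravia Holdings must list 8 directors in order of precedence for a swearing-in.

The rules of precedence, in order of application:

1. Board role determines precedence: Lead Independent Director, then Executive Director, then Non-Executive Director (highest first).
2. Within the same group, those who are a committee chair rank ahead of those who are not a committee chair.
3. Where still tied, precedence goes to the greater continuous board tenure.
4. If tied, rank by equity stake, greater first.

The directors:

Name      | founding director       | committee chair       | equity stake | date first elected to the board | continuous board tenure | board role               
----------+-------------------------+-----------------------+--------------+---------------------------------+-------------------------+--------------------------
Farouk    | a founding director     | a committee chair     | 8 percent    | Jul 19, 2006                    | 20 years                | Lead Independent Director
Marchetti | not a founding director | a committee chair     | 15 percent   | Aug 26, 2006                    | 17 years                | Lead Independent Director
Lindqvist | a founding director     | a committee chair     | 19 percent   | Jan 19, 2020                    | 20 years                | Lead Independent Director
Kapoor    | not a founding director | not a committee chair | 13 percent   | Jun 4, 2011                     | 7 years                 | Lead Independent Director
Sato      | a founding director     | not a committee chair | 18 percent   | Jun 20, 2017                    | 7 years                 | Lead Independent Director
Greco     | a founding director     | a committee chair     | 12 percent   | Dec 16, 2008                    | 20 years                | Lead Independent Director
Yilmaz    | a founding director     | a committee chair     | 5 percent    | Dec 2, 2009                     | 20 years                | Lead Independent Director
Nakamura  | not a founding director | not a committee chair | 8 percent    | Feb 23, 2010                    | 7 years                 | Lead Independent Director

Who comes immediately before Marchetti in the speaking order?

Yilmaz

By board role: Lindqvist, Greco, Farouk, Yilmaz, Marchetti, Sato, Kapoor and Nakamura (Lead Independent Director).
Among Lindqvist, Greco, Farouk, Yilmaz, Marchetti, Sato, Kapoor and Nakamura, a committee chair before not a committee chair: Lindqvist, Greco, Farouk, Yilmaz and Marchetti (a committee chair) before Sato, Kapoor and Nakamura (not a committee chair).
Among Lindqvist, Greco, Farouk, Yilmaz and Marchetti, by continuous board tenure (higher first): Lindqvist, Greco, Farouk and Yilmaz (20 years) before Marchetti (17 years).
Among Lindqvist, Greco, Farouk and Yilmaz, by equity stake (higher first): Lindqvist (19 percent) before Greco (12 percent) before Farouk (8 percent) before Yilmaz (5 percent).
Sato, Kapoor and Nakamura all have continuous board tenure 7 years, so the next rule applies.
Among Sato, Kapoor and Nakamura, by equity stake (higher first): Sato (18 percent) before Kapoor (13 percent) before Nakamura (8 percent).
Order: Lindqvist, Greco, Farouk, Yilmaz, Marchetti, Sato, Kapoor, Nakamura.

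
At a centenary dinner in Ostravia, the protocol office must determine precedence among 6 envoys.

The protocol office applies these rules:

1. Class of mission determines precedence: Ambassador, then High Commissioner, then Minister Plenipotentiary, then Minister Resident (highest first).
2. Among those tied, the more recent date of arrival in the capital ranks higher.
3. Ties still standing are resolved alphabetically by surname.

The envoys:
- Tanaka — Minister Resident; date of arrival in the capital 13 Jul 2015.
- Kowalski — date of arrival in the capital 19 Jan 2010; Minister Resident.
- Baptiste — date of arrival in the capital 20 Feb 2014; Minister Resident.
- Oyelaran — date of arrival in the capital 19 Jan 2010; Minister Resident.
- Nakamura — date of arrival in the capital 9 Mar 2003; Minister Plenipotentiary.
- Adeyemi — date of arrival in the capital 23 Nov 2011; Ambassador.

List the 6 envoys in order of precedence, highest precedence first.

By class of mission: Adeyemi (Ambassador); then Nakamura (Minister Plenipotentiary); then Tanaka, Baptiste, Kowalski and Oyelaran (Minister Resident).
Among Tanaka, Baptiste, Kowalski and Oyelaran, by date of arrival in the capital (later first): Tanaka (13 Jul 2015) before Baptiste (20 Feb 2014) before Kowalski and Oyelaran (19 Jan 2010).
Among Kowalski and Oyelaran, alphabetically by surname: Kowalski before Oyelaran.
Full order: Adeyemi, Nakamura, Tanaka, Baptiste, Kowalski, Oyelaran.

Adeyemi, Nakamura, Tanaka, Baptiste, Kowalski, Oyelaran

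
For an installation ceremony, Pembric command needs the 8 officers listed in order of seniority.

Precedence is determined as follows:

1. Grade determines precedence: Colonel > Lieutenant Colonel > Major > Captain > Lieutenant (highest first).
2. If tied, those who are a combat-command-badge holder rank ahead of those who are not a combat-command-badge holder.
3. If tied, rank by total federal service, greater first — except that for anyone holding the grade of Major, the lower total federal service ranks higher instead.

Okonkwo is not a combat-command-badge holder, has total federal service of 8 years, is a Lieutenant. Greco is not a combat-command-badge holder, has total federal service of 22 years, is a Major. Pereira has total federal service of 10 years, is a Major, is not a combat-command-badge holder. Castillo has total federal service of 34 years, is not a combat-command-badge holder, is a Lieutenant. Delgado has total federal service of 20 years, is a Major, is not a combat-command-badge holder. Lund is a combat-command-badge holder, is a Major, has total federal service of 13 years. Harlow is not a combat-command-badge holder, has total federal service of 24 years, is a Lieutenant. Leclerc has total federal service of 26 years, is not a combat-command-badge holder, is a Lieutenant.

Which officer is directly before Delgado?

By grade: Lund, Pereira, Delgado and Greco (Major); then Castillo, Leclerc, Harlow and Okonkwo (Lieutenant).
Among Lund, Pereira, Delgado and Greco, a combat-command-badge holder before not a combat-command-badge holder: Lund (a combat-command-badge holder) before Pereira, Delgado and Greco (not a combat-command-badge holder).
Among Pereira, Delgado and Greco, by total federal service (lower first) (reversed rule for this group): Pereira (10 years) before Delgado (20 years) before Greco (22 years).
Castillo, Leclerc, Harlow and Okonkwo are each not a combat-command-badge holder, so the next rule applies.
Among Castillo, Leclerc, Harlow and Okonkwo, by total federal service (higher first): Castillo (34 years) before Leclerc (26 years) before Harlow (24 years) before Okonkwo (8 years).
Order: Lund, Pereira, Delgado, Greco, Castillo, Leclerc, Harlow, Okonkwo.

Pereira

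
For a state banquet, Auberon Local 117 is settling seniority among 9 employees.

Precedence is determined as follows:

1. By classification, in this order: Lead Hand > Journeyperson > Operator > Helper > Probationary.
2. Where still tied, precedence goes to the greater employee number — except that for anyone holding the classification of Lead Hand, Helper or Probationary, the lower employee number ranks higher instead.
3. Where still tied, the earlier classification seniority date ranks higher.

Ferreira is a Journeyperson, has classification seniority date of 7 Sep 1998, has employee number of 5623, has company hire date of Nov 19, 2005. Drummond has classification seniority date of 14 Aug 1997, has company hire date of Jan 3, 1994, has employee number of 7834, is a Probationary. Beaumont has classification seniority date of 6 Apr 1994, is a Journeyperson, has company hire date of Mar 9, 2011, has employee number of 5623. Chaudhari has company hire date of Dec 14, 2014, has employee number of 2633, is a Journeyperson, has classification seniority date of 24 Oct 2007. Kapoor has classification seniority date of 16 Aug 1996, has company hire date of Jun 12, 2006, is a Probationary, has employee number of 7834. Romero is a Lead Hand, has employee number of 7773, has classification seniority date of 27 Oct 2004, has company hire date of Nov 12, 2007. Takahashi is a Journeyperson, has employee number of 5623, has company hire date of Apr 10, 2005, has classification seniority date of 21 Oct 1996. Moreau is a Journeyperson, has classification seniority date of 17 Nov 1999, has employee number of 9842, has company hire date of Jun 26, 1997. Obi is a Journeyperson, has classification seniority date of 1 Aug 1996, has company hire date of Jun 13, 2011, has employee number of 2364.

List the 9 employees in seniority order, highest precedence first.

By classification: Romero (Lead Hand); then Moreau, Beaumont, Takahashi, Ferreira, Chaudhari and Obi (Journeyperson); then Kapoor and Drummond (Probationary).
Among Moreau, Beaumont, Takahashi, Ferreira, Chaudhari and Obi, by employee number (higher first): Moreau (9842) before Beaumont, Takahashi and Ferreira (5623) before Chaudhari (2633) before Obi (2364).
Among Beaumont, Takahashi and Ferreira, by classification seniority date (earlier first): Beaumont (6 Apr 1994) before Takahashi (21 Oct 1996) before Ferreira (7 Sep 1998).
Kapoor and Drummond both have employee number 7834, so the next rule applies.
Among Kapoor and Drummond, by classification seniority date (earlier first): Kapoor (16 Aug 1996) before Drummond (14 Aug 1997).
Full order: Romero, Moreau, Beaumont, Takahashi, Ferreira, Chaudhari, Obi, Kapoor, Drummond.

Romero, Moreau, Beaumont, Takahashi, Ferreira, Chaudhari, Obi, Kapoor, Drummond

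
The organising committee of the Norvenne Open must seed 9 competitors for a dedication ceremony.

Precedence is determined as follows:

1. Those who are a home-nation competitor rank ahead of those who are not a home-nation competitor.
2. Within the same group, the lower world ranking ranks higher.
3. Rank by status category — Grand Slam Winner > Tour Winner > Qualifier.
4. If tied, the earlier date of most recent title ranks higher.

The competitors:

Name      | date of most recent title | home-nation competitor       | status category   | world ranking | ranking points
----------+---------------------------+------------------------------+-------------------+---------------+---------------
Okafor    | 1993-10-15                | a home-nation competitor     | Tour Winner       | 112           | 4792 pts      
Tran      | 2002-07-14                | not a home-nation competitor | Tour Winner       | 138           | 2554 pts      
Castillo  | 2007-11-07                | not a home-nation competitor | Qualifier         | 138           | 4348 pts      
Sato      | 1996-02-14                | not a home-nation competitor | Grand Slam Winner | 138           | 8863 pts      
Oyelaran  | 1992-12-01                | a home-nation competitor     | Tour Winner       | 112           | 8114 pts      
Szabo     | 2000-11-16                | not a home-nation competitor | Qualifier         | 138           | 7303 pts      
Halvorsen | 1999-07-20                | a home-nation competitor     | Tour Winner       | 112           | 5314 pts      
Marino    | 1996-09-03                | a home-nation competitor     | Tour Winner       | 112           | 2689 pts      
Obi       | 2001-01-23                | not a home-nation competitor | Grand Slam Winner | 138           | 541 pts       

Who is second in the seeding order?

By the first rule: Oyelaran, Okafor, Marino and Halvorsen (each a home-nation competitor); then Sato, Obi, Tran, Szabo and Castillo (each not a home-nation competitor).
Oyelaran, Okafor, Marino and Halvorsen all have world ranking 112, so the next rule applies.
Oyelaran, Okafor, Marino and Halvorsen are each Tour Winner, so the next rule applies.
Among Oyelaran, Okafor, Marino and Halvorsen, by date of most recent title (earlier first): Oyelaran (1992-12-01) before Okafor (1993-10-15) before Marino (1996-09-03) before Halvorsen (1999-07-20).
Sato, Obi, Tran, Szabo and Castillo all have world ranking 138, so the next rule applies.
Among Sato, Obi, Tran, Szabo and Castillo, by status category: Sato and Obi (Grand Slam Winner) before Tran (Tour Winner) before Szabo and Castillo (Qualifier).
Among Sato and Obi, by date of most recent title (earlier first): Sato (1996-02-14) before Obi (2001-01-23).
Among Szabo and Castillo, by date of most recent title (earlier first): Szabo (2000-11-16) before Castillo (2007-11-07).
Order: Oyelaran, Okafor, Marino, Halvorsen, Sato, Obi, Tran, Szabo, Castillo.

Okafor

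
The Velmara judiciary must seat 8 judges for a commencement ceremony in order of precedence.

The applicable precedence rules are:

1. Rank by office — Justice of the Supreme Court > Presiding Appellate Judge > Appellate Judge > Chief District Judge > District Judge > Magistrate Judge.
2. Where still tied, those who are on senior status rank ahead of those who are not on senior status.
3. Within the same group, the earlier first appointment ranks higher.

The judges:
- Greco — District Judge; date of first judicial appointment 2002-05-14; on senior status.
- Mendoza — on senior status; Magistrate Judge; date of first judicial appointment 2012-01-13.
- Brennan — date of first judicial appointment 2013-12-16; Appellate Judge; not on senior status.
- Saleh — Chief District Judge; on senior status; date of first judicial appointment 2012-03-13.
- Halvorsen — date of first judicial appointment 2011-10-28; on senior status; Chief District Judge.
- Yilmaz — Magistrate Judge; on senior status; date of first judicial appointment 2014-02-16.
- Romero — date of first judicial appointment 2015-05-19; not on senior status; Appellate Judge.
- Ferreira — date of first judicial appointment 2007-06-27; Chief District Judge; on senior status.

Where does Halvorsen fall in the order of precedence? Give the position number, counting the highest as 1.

By office: Brennan and Romero (Appellate Judge); then Ferreira, Halvorsen and Saleh (Chief District Judge); then Greco (District Judge); then Mendoza and Yilmaz (Magistrate Judge).
Brennan and Romero are each not on senior status, so the next rule applies.
Among Brennan and Romero, by date of first judicial appointment (earlier first): Brennan (2013-12-16) before Romero (2015-05-19).
Ferreira, Halvorsen and Saleh are each on senior status, so the next rule applies.
Among Ferreira, Halvorsen and Saleh, by date of first judicial appointment (earlier first): Ferreira (2007-06-27) before Halvorsen (2011-10-28) before Saleh (2012-03-13).
Mendoza and Yilmaz are each on senior status, so the next rule applies.
Among Mendoza and Yilmaz, by date of first judicial appointment (earlier first): Mendoza (2012-01-13) before Yilmaz (2014-02-16).
Order: Brennan, Romero, Ferreira, Halvorsen, Saleh, Greco, Mendoza, Yilmaz. So position 4.

4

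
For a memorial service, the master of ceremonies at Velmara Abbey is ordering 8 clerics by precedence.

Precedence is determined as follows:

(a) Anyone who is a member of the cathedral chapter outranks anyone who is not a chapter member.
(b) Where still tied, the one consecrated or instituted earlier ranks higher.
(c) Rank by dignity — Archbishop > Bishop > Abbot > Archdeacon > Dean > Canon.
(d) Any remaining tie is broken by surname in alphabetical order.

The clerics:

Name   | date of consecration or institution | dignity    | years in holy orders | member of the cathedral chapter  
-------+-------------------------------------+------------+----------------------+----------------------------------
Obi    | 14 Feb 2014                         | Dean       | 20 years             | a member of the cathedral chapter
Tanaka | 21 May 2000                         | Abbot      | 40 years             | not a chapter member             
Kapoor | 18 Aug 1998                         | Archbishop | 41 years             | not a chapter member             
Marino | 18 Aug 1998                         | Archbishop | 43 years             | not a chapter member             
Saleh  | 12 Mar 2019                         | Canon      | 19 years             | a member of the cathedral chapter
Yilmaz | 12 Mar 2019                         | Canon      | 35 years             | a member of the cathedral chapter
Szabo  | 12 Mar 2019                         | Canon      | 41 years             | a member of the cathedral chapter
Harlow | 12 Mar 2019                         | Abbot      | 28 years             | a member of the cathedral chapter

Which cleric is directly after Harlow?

By the first rule: Obi, Harlow, Saleh, Szabo and Yilmaz (each a member of the cathedral chapter); then Kapoor, Marino and Tanaka (each not a chapter member).
Among Obi, Harlow, Saleh, Szabo and Yilmaz, by date of consecration or institution (earlier first): Obi (14 Feb 2014) before Harlow, Saleh, Szabo and Yilmaz (12 Mar 2019).
Among Harlow, Saleh, Szabo and Yilmaz, by dignity: Harlow (Abbot) before Saleh, Szabo and Yilmaz (Canon).
Among Saleh, Szabo and Yilmaz, alphabetically by surname: Saleh before Szabo before Yilmaz.
Among Kapoor, Marino and Tanaka, by date of consecration or institution (earlier first): Kapoor and Marino (18 Aug 1998) before Tanaka (21 May 2000).
Kapoor and Marino are each Archbishop, so the next rule applies.
Among Kapoor and Marino, alphabetically by surname: Kapoor before Marino.
Order: Obi, Harlow, Saleh, Szabo, Yilmaz, Kapoor, Marino, Tanaka.

Saleh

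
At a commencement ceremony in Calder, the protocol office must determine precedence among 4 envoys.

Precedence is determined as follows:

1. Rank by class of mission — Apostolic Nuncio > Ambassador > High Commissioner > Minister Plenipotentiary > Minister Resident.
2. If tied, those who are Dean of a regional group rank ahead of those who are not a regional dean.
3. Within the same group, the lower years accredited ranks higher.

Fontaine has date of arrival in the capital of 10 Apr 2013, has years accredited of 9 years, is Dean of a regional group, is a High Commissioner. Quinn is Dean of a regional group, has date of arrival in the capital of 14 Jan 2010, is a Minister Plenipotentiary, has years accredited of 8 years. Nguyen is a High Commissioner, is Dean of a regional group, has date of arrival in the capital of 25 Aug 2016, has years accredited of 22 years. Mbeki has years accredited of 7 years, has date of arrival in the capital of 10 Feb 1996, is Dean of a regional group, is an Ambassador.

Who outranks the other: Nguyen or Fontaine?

Fontaine

By class of mission: Mbeki (Ambassador); then Fontaine and Nguyen (High Commissioner); then Quinn (Minister Plenipotentiary).
Fontaine and Nguyen are each Dean of a regional group, so the next rule applies.
Among Fontaine and Nguyen, by years accredited (lower first): Fontaine (9 years) before Nguyen (22 years).
So Fontaine takes precedence.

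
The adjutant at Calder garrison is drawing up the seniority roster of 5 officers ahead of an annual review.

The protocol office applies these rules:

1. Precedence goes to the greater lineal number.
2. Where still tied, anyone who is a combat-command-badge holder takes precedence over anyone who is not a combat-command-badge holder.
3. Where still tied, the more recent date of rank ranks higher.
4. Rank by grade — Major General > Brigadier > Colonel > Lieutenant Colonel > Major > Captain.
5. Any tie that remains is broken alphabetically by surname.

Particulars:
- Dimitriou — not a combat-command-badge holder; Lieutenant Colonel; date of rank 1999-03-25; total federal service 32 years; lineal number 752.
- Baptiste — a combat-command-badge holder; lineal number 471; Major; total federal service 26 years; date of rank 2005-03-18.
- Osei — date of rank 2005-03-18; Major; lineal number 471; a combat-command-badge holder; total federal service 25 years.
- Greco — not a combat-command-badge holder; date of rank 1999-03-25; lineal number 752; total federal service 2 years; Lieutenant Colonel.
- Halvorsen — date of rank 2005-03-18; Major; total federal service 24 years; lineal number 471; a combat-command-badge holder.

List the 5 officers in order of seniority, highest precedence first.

Dimitriou, Greco, Baptiste, Halvorsen, Osei

By lineal number (higher first): Dimitriou and Greco (both 752); then Baptiste, Halvorsen and Osei (each 471).
Dimitriou and Greco are each not a combat-command-badge holder, so the next rule applies.
Dimitriou and Greco both have date of rank 1999-03-25, so the next rule applies.
Dimitriou and Greco are each Lieutenant Colonel, so the next rule applies.
Among Dimitriou and Greco, alphabetically by surname: Dimitriou before Greco.
Baptiste, Halvorsen and Osei are each a combat-command-badge holder, so the next rule applies.
Baptiste, Halvorsen and Osei all have date of rank 2005-03-18, so the next rule applies.
Baptiste, Halvorsen and Osei are each Major, so the next rule applies.
Among Baptiste, Halvorsen and Osei, alphabetically by surname: Baptiste before Halvorsen before Osei.
Full order: Dimitriou, Greco, Baptiste, Halvorsen, Osei.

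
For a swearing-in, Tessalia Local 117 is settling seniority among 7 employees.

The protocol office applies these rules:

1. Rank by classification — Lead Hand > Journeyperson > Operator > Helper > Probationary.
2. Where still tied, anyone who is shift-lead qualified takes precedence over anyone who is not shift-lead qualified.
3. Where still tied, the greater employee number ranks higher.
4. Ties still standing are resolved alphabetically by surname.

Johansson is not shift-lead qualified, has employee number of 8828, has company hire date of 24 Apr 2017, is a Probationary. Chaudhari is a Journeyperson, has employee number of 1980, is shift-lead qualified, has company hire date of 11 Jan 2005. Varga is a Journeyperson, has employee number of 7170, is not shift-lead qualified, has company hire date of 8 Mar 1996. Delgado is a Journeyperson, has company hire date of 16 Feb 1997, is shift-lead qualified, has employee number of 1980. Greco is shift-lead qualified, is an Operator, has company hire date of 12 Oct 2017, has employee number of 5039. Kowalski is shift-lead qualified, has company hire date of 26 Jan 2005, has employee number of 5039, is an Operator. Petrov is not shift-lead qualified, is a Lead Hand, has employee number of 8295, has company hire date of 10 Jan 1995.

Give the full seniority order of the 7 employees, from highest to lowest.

By classification: Petrov (Lead Hand); then Chaudhari, Delgado and Varga (Journeyperson); then Greco and Kowalski (Operator); then Johansson (Probationary).
Among Chaudhari, Delgado and Varga, shift-lead qualified before not shift-lead qualified: Chaudhari and Delgado (shift-lead qualified) before Varga (not shift-lead qualified).
Chaudhari and Delgado both have employee number 1980, so the next rule applies.
Among Chaudhari and Delgado, alphabetically by surname: Chaudhari before Delgado.
Greco and Kowalski are each shift-lead qualified, so the next rule applies.
Greco and Kowalski both have employee number 5039, so the next rule applies.
Among Greco and Kowalski, alphabetically by surname: Greco before Kowalski.
Full order: Petrov, Chaudhari, Delgado, Varga, Greco, Kowalski, Johansson.

Petrov, Chaudhari, Delgado, Varga, Greco, Kowalski, Johansson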